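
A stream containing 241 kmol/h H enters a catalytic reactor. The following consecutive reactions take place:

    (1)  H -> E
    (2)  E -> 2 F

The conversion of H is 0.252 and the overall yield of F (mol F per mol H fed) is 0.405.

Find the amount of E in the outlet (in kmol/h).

11.9 kmol/h

Conversion of H: H consumed = 1ξ₁ = 0.252 × 241 → ξ₁ = 60.73 kmol/h.
Yield of F: 2ξ₂ / 241 = 0.405 → ξ₂ = 48.8 kmol/h.
Outlet amounts (n = n₀ + Σ ν·ξ):
  H: 241 − 1(60.73) = 180.3
  E: 0 + 1(60.73) − 1(48.8) = 11.93
  F: 0 + 2(48.8) = 97.61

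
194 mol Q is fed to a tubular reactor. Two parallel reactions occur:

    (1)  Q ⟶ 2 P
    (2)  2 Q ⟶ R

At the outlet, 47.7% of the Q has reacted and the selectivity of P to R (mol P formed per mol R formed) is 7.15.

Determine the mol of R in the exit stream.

Conversion of Q: Q consumed = 0.477 × 194 = 92.54 mol = 1ξ₁ + 2ξ₂.
Selectivity: 2ξ₁ / (1ξ₂) = 7.15 → ξ₁ = 3.575 ξ₂.
Substitute: (1·3.575 + 2) ξ₂ = 92.54 → ξ₂ = 16.6 mol, ξ₁ = 59.34 mol.
Outlet amounts (n = n₀ + Σ ν·ξ):
  Q: 194 − 1(59.34) − 2(16.6) = 101.5
  P: 0 + 2(59.34) = 118.7
  R: 0 + 1(16.6) = 16.6

16.6 mol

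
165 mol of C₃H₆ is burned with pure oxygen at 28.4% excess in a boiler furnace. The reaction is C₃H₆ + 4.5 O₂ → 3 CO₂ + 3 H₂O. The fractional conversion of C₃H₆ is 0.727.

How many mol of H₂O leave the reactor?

Stoichiometric O₂ = 4.5 × 165 = 742.5 mol; O₂ fed = 742.5 × 1.284 = 953.4 mol.
Fuel reacted = 0.727 × 165 → ξ = 120 mol.
Outlet (n = n₀ + ν ξ):
  C₃H₆: 165 − 1(120) = 45.05
  O₂: 953.4 − 4.5(120) = 413.6
  CO₂: 0 + 3(120) = 359.9
  H₂O: 0 + 3(120) = 359.9

360 mol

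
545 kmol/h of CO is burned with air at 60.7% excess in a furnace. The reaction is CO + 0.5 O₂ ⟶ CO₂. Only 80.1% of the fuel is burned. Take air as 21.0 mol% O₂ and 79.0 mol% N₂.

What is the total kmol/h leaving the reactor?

Stoichiometric O₂ = 0.5 × 545 = 272.5 kmol/h; O₂ fed = 272.5 × 1.607 = 437.9 kmol/h.
N₂ fed = 437.9 × 79/21 = 1647 kmol/h.
Fuel reacted = 0.801 × 545 → ξ = 436.5 kmol/h.
Outlet (n = n₀ + ν ξ):
  CO: 545 − 1(436.5) = 108.5
  O₂: 437.9 − 0.5(436.5) = 219.6
  N₂: 1647 (inert)
  CO₂: 0 + 1(436.5) = 436.5
Total out = 108.5 + 219.6 + 1647 + 436.5 = 2412 kmol/h.

2410 kmol/h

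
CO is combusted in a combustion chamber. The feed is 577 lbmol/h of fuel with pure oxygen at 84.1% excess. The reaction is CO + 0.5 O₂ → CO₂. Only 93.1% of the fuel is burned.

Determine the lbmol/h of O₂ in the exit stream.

263 lbmol/h

Stoichiometric O₂ = 0.5 × 577 = 288.5 lbmol/h; O₂ fed = 288.5 × 1.841 = 531.1 lbmol/h.
Fuel reacted = 0.931 × 577 → ξ = 537.2 lbmol/h.
Outlet (n = n₀ + ν ξ):
  CO: 577 − 1(537.2) = 39.81
  O₂: 531.1 − 0.5(537.2) = 262.5
  CO₂: 0 + 1(537.2) = 537.2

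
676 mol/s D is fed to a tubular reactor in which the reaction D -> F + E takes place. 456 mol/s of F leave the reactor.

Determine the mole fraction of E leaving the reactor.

For F: n = n₀ + 1ξ → 456 = 0 + 1ξ, giving ξ = 456 mol/s.
Outlet amounts (n = n₀ + ν ξ):
  D: 676 − 1(456) = 220
  F: 0 + 1(456) = 456
  E: 0 + 1(456) = 456
Total out = 1132 mol/s; y_E = 456 / 1132 = 0.4028.

0.403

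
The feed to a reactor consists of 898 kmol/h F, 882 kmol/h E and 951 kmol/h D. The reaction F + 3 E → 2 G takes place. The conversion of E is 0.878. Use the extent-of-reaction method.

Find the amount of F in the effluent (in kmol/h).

640 kmol/h

E reacted = 0.878 × 882 = 774.4 kmol/h; ν_E = −3, so ξ = 774.4/3 = 258.1 kmol/h.
Outlet amounts (n = n₀ + ν ξ):
  F: 898 − 1(258.1) = 639.9
  E: 882 − 3(258.1) = 107.6
  G: 0 + 2(258.1) = 516.3
  D: 951 (inert)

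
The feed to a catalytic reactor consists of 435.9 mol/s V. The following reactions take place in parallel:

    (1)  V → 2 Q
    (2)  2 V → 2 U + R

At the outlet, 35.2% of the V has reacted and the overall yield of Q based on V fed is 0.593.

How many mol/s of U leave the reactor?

Yield of Q: 2ξ₁ / 435.9 = 0.593 → ξ₁ = 129.2 mol/s.
Conversion of V: 1ξ₁ + 2ξ₂ = 0.352 × 435.9 = 153.4 → ξ₂ = 12.1 mol/s.
Outlet amounts (n = n₀ + Σ ν·ξ):
  V: 435.9 − 1(129.2) − 2(12.1) = 282.5
  Q: 0 + 2(129.2) = 258.5
  U: 0 + 2(12.1) = 24.19
  R: 0 + 1(12.1) = 12.1

24.2 mol/s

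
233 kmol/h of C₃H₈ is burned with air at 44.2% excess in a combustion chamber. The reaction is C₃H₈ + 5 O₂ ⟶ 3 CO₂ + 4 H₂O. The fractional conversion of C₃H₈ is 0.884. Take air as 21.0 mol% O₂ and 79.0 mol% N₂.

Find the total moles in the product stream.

8440 kmol/h

Stoichiometric O₂ = 5 × 233 = 1165 kmol/h; O₂ fed = 1165 × 1.442 = 1680 kmol/h.
N₂ fed = 1680 × 79/21 = 6320 kmol/h.
Fuel reacted = 0.884 × 233 → ξ = 206 kmol/h.
Outlet (n = n₀ + ν ξ):
  C₃H₈: 233 − 1(206) = 27.03
  O₂: 1680 − 5(206) = 650.1
  N₂: 6320 (inert)
  CO₂: 0 + 3(206) = 617.9
  H₂O: 0 + 4(206) = 823.9
Total out = 27.03 + 650.1 + 6320 + 617.9 + 823.9 = 8439 kmol/h.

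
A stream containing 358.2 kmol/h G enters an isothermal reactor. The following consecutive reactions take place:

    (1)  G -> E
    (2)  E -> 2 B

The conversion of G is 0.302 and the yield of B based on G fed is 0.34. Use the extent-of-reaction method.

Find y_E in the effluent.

0.113

Conversion of G: G consumed = 1ξ₁ = 0.302 × 358.2 → ξ₁ = 108.2 kmol/h.
Yield of B: 2ξ₂ / 358.2 = 0.34 → ξ₂ = 60.89 kmol/h.
Outlet amounts (n = n₀ + Σ ν·ξ):
  G: 358.2 − 1(108.2) = 250
  E: 0 + 1(108.2) − 1(60.89) = 47.28
  B: 0 + 2(60.89) = 121.8
Total out = 419.1 kmol/h; y_E = 47.28 / 419.1 = 0.1128.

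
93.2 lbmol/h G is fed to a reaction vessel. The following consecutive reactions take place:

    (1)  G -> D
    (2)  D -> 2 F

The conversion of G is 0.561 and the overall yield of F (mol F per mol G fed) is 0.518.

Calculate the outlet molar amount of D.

Conversion of G: G consumed = 1ξ₁ = 0.561 × 93.2 → ξ₁ = 52.29 lbmol/h.
Yield of F: 2ξ₂ / 93.2 = 0.518 → ξ₂ = 24.14 lbmol/h.
Outlet amounts (n = n₀ + Σ ν·ξ):
  G: 93.2 − 1(52.29) = 40.91
  D: 0 + 1(52.29) − 1(24.14) = 28.15
  F: 0 + 2(24.14) = 48.28

28.1 lbmol/h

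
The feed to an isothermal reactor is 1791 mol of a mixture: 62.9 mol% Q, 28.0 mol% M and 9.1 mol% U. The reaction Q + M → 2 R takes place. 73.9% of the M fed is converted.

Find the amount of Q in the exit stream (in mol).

756 mol

M reacted = 0.739 × 501.5 = 370.6 mol; ν_M = −1, so ξ = 370.6/1 = 370.6 mol.
Outlet amounts (n = n₀ + ν ξ):
  Q: 1127 − 1(370.6) = 755.9
  M: 501.5 − 1(370.6) = 130.9
  R: 0 + 2(370.6) = 741.2
  U: 163 (inert)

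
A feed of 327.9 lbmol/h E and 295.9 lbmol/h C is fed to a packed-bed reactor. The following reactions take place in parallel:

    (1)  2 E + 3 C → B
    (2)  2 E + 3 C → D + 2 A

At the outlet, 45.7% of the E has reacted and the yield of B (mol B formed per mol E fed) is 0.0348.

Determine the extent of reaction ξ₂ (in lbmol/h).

Yield of B: 1ξ₁ / 327.9 = 0.0348 → ξ₁ = 11.41 lbmol/h.
Conversion of E: 2ξ₁ + 2ξ₂ = 0.457 × 327.9 = 149.9 → ξ₂ = 63.51 lbmol/h.
Outlet amounts (n = n₀ + Σ ν·ξ):
  E: 327.9 − 2(11.41) − 2(63.51) = 178
  C: 295.9 − 3(11.41) − 3(63.51) = 71.12
  B: 0 + 1(11.41) = 11.41
  D: 0 + 1(63.51) = 63.51
  A: 0 + 2(63.51) = 127

ξ₂ = 63.5 lbmol/h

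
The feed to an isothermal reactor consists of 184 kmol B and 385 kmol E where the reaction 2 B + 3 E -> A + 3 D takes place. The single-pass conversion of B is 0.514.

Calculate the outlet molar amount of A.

B reacted = 0.514 × 184 = 94.58 kmol; ν_B = −2, so ξ = 94.58/2 = 47.29 kmol.
Outlet amounts (n = n₀ + ν ξ):
  B: 184 − 2(47.29) = 89.42
  E: 385 − 3(47.29) = 243.1
  A: 0 + 1(47.29) = 47.29
  D: 0 + 3(47.29) = 141.9

47.3 kmol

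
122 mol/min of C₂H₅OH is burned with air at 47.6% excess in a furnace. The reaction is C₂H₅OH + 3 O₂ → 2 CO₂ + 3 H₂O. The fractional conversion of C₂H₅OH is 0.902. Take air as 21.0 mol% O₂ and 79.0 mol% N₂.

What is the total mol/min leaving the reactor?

2800 mol/min

Stoichiometric O₂ = 3 × 122 = 366 mol/min; O₂ fed = 366 × 1.476 = 540.2 mol/min.
N₂ fed = 540.2 × 79/21 = 2032 mol/min.
Fuel reacted = 0.902 × 122 → ξ = 110 mol/min.
Outlet (n = n₀ + ν ξ):
  C₂H₅OH: 122 − 1(110) = 11.96
  O₂: 540.2 − 3(110) = 210.1
  N₂: 2032 (inert)
  CO₂: 0 + 2(110) = 220.1
  H₂O: 0 + 3(110) = 330.1
Total out = 11.96 + 210.1 + 2032 + 220.1 + 330.1 = 2805 mol/min.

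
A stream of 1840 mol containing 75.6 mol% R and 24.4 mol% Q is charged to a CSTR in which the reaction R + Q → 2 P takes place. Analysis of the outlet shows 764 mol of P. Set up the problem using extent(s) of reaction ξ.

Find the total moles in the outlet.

For P: n = n₀ + 2ξ → 764 = 0 + 2ξ, giving ξ = 382 mol.
Outlet amounts (n = n₀ + ν ξ):
  R: 1391 − 1(382) = 1009
  Q: 449 − 1(382) = 66.96
  P: 0 + 2(382) = 764
Total out = 1009 + 66.96 + 764 = 1840 mol.

1840 mol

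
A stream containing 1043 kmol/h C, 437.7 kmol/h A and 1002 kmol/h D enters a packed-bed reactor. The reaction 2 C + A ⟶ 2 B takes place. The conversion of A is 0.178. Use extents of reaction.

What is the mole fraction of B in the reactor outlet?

0.0648

A reacted = 0.178 × 437.7 = 77.91 kmol/h; ν_A = −1, so ξ = 77.91/1 = 77.91 kmol/h.
Outlet amounts (n = n₀ + ν ξ):
  C: 1043 − 2(77.91) = 887.2
  A: 437.7 − 1(77.91) = 359.8
  B: 0 + 2(77.91) = 155.8
  D: 1002 (inert)
Total out = 2405 kmol/h; y_B = 155.8 / 2405 = 0.0648.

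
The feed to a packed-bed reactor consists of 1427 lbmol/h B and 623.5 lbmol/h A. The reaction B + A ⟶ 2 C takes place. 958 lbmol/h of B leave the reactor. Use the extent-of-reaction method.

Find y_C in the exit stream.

For B: n = n₀ − 1ξ → 958 = 1427 − 1ξ, giving ξ = 469 lbmol/h.
Outlet amounts (n = n₀ + ν ξ):
  B: 1427 − 1(469) = 958
  A: 623.5 − 1(469) = 154.5
  C: 0 + 2(469) = 938
Total out = 2050 lbmol/h; y_C = 938 / 2050 = 0.4574.

0.457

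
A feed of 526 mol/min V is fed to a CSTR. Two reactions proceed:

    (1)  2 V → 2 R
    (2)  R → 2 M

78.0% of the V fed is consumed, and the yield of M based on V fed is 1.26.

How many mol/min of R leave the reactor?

78.9 mol/min

Conversion of V: V consumed = 2ξ₁ = 0.78 × 526 → ξ₁ = 205.1 mol/min.
Yield of M: 2ξ₂ / 526 = 1.26 → ξ₂ = 331.4 mol/min.
Outlet amounts (n = n₀ + Σ ν·ξ):
  V: 526 − 2(205.1) = 115.7
  R: 0 + 2(205.1) − 1(331.4) = 78.9
  M: 0 + 2(331.4) = 662.8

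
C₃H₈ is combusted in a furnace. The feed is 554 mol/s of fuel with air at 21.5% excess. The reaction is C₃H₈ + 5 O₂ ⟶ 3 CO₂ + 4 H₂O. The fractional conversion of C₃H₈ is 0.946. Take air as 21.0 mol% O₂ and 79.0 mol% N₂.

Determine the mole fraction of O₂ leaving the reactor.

0.0436

Stoichiometric O₂ = 5 × 554 = 2770 mol/s; O₂ fed = 2770 × 1.215 = 3366 mol/s.
N₂ fed = 3366 × 79/21 = 12660 mol/s.
Fuel reacted = 0.946 × 554 → ξ = 524.1 mol/s.
Outlet (n = n₀ + ν ξ):
  C₃H₈: 554 − 1(524.1) = 29.92
  O₂: 3366 − 5(524.1) = 745.1
  N₂: 12660 (inert)
  CO₂: 0 + 3(524.1) = 1572
  H₂O: 0 + 4(524.1) = 2096
Total out = 17100 mol/s; y_O₂ = 745.1 / 17100 = 0.04356.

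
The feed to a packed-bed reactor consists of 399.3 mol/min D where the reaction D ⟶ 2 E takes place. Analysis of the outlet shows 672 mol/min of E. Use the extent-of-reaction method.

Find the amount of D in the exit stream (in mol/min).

63.3 mol/min

For E: n = n₀ + 2ξ → 672 = 0 + 2ξ, giving ξ = 336 mol/min.
Outlet amounts (n = n₀ + ν ξ):
  D: 399.3 − 1(336) = 63.3
  E: 0 + 2(336) = 672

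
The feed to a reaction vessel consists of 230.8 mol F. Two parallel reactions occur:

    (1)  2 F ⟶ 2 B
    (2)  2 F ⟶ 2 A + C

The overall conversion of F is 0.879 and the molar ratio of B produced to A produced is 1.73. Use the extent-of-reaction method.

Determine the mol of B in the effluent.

129 mol

Conversion of F: F consumed = 0.879 × 230.8 = 202.9 mol = 2ξ₁ + 2ξ₂.
Selectivity: 2ξ₁ / (2ξ₂) = 1.73 → ξ₁ = 1.73 ξ₂.
Substitute: (2·1.73 + 2) ξ₂ = 202.9 → ξ₂ = 37.16 mol, ξ₁ = 64.28 mol.
Outlet amounts (n = n₀ + Σ ν·ξ):
  F: 230.8 − 2(64.28) − 2(37.16) = 27.93
  B: 0 + 2(64.28) = 128.6
  A: 0 + 2(37.16) = 74.31
  C: 0 + 1(37.16) = 37.16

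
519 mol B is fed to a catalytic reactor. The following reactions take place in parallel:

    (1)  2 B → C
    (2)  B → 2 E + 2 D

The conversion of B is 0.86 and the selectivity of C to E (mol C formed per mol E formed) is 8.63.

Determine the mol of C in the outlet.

Conversion of B: B consumed = 0.86 × 519 = 446.3 mol = 2ξ₁ + 1ξ₂.
Selectivity: 1ξ₁ / (2ξ₂) = 8.63 → ξ₁ = 17.26 ξ₂.
Substitute: (2·17.26 + 1) ξ₂ = 446.3 → ξ₂ = 12.57 mol, ξ₁ = 216.9 mol.
Outlet amounts (n = n₀ + Σ ν·ξ):
  B: 519 − 2(216.9) − 1(12.57) = 72.66
  C: 0 + 1(216.9) = 216.9
  E: 0 + 2(12.57) = 25.13
  D: 0 + 2(12.57) = 25.13

217 mol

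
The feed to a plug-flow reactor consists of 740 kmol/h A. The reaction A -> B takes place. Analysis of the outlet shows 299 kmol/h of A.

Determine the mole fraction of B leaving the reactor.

For A: n = n₀ − 1ξ → 299 = 740 − 1ξ, giving ξ = 441 kmol/h.
Outlet amounts (n = n₀ + ν ξ):
  A: 740 − 1(441) = 299
  B: 0 + 1(441) = 441
Total out = 740 kmol/h; y_B = 441 / 740 = 0.5959.

0.596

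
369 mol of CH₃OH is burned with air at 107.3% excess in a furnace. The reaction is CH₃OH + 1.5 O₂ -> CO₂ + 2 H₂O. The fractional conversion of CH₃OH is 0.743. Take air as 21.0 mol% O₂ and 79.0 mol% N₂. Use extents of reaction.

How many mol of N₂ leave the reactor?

Stoichiometric O₂ = 1.5 × 369 = 553.5 mol; O₂ fed = 553.5 × 2.073 = 1147 mol.
N₂ fed = 1147 × 79/21 = 4316 mol.
Fuel reacted = 0.743 × 369 → ξ = 274.2 mol.
Outlet (n = n₀ + ν ξ):
  CH₃OH: 369 − 1(274.2) = 94.83
  O₂: 1147 − 1.5(274.2) = 736.2
  N₂: 4316 (inert)
  CO₂: 0 + 1(274.2) = 274.2
  H₂O: 0 + 2(274.2) = 548.3

4320 mol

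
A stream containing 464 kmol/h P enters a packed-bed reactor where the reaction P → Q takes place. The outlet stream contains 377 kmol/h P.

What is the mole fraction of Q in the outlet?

For P: n = n₀ − 1ξ → 377 = 464 − 1ξ, giving ξ = 87 kmol/h.
Outlet amounts (n = n₀ + ν ξ):
  P: 464 − 1(87) = 377
  Q: 0 + 1(87) = 87
Total out = 464 kmol/h; y_Q = 87 / 464 = 0.1875.

0.188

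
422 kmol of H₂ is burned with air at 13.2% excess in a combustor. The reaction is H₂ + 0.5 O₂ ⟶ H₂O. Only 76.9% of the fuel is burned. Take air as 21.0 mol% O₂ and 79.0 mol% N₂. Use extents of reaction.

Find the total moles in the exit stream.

Stoichiometric O₂ = 0.5 × 422 = 211 kmol; O₂ fed = 211 × 1.132 = 238.9 kmol.
N₂ fed = 238.9 × 79/21 = 898.5 kmol.
Fuel reacted = 0.769 × 422 → ξ = 324.5 kmol.
Outlet (n = n₀ + ν ξ):
  H₂: 422 − 1(324.5) = 97.48
  O₂: 238.9 − 0.5(324.5) = 76.59
  N₂: 898.5 (inert)
  H₂O: 0 + 1(324.5) = 324.5
Total out = 97.48 + 76.59 + 898.5 + 324.5 = 1397 kmol.

1400 kmol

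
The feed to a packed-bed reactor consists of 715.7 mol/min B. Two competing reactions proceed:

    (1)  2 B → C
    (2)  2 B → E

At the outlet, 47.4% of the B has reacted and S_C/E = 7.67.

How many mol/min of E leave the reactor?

19.6 mol/min

Conversion of B: B consumed = 0.474 × 715.7 = 339.2 mol/min = 2ξ₁ + 2ξ₂.
Selectivity: 1ξ₁ / (1ξ₂) = 7.67 → ξ₁ = 7.67 ξ₂.
Substitute: (2·7.67 + 2) ξ₂ = 339.2 → ξ₂ = 19.56 mol/min, ξ₁ = 150.1 mol/min.
Outlet amounts (n = n₀ + Σ ν·ξ):
  B: 715.7 − 2(150.1) − 2(19.56) = 376.5
  C: 0 + 1(150.1) = 150.1
  E: 0 + 1(19.56) = 19.56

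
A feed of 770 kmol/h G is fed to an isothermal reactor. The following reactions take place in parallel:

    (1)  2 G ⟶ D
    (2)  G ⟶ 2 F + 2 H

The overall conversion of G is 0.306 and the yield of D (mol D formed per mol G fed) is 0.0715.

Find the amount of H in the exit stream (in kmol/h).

251 kmol/h

Yield of D: 1ξ₁ / 770 = 0.0715 → ξ₁ = 55.05 kmol/h.
Conversion of G: 2ξ₁ + 1ξ₂ = 0.306 × 770 = 235.6 → ξ₂ = 125.5 kmol/h.
Outlet amounts (n = n₀ + Σ ν·ξ):
  G: 770 − 2(55.05) − 1(125.5) = 534.4
  D: 0 + 1(55.05) = 55.05
  F: 0 + 2(125.5) = 251
  H: 0 + 2(125.5) = 251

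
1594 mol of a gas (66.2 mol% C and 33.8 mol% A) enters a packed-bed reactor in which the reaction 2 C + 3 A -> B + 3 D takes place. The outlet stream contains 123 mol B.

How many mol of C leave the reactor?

For B: n = n₀ + 1ξ → 123 = 0 + 1ξ, giving ξ = 123 mol.
Outlet amounts (n = n₀ + ν ξ):
  C: 1055 − 2(123) = 809.2
  A: 538.8 − 3(123) = 169.8
  B: 0 + 1(123) = 123
  D: 0 + 3(123) = 369

809 mol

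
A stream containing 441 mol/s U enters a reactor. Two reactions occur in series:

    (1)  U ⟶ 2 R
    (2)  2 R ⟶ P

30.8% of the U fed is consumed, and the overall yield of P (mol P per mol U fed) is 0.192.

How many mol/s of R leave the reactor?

102 mol/s

Conversion of U: U consumed = 1ξ₁ = 0.308 × 441 → ξ₁ = 135.8 mol/s.
Yield of P: 1ξ₂ / 441 = 0.192 → ξ₂ = 84.67 mol/s.
Outlet amounts (n = n₀ + Σ ν·ξ):
  U: 441 − 1(135.8) = 305.2
  R: 0 + 2(135.8) − 2(84.67) = 102.3
  P: 0 + 1(84.67) = 84.67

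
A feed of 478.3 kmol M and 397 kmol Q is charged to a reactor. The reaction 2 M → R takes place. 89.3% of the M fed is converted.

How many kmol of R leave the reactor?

214 kmol

M reacted = 0.893 × 478.3 = 427.1 kmol; ν_M = −2, so ξ = 427.1/2 = 213.6 kmol.
Outlet amounts (n = n₀ + ν ξ):
  M: 478.3 − 2(213.6) = 51.18
  R: 0 + 1(213.6) = 213.6
  Q: 397 (inert)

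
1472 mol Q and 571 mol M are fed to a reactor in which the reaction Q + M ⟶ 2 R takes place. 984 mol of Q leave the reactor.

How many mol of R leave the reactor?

For Q: n = n₀ − 1ξ → 984 = 1472 − 1ξ, giving ξ = 488 mol.
Outlet amounts (n = n₀ + ν ξ):
  Q: 1472 − 1(488) = 984
  M: 571 − 1(488) = 83
  R: 0 + 2(488) = 976

976 mol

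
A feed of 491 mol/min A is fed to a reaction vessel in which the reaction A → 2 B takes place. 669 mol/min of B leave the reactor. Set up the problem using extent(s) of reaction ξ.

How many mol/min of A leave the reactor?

For B: n = n₀ + 2ξ → 669 = 0 + 2ξ, giving ξ = 334.5 mol/min.
Outlet amounts (n = n₀ + ν ξ):
  A: 491 − 1(334.5) = 156.5
  B: 0 + 2(334.5) = 669

156 mol/min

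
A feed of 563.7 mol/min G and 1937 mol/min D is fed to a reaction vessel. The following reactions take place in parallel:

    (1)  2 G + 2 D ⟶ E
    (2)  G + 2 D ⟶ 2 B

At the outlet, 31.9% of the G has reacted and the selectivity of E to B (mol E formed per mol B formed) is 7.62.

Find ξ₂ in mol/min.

Conversion of G: G consumed = 0.319 × 563.7 = 179.8 mol/min = 2ξ₁ + 1ξ₂.
Selectivity: 1ξ₁ / (2ξ₂) = 7.62 → ξ₁ = 15.24 ξ₂.
Substitute: (2·15.24 + 1) ξ₂ = 179.8 → ξ₂ = 5.712 mol/min, ξ₁ = 87.05 mol/min.
Outlet amounts (n = n₀ + Σ ν·ξ):
  G: 563.7 − 2(87.05) − 1(5.712) = 383.9
  D: 1937 − 2(87.05) − 2(5.712) = 1751
  E: 0 + 1(87.05) = 87.05
  B: 0 + 2(5.712) = 11.42

ξ₂ = 5.71 mol/min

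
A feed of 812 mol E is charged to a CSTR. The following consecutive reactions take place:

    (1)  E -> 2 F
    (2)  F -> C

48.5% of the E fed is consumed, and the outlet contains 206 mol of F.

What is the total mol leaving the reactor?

1210 mol

Conversion of E: E consumed = 1ξ₁ = 0.485 × 812 → ξ₁ = 393.8 mol.
F balance: n_F = 0 + 2ξ₁ − 1ξ₂ = 206 → ξ₂ = (2·393.8 − 206)/1 = 581.6 mol.
Outlet amounts (n = n₀ + Σ ν·ξ):
  E: 812 − 1(393.8) = 418.2
  F: 0 + 2(393.8) − 1(581.6) = 206
  C: 0 + 1(581.6) = 581.6
Total out = 418.2 + 206 + 581.6 = 1206 mol.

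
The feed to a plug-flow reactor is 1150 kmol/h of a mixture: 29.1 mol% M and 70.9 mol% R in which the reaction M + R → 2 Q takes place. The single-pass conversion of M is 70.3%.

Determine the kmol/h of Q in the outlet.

471 kmol/h

M reacted = 0.703 × 334.6 = 235.3 kmol/h; ν_M = −1, so ξ = 235.3/1 = 235.3 kmol/h.
Outlet amounts (n = n₀ + ν ξ):
  M: 334.6 − 1(235.3) = 99.39
  R: 815.4 − 1(235.3) = 580.1
  Q: 0 + 2(235.3) = 470.5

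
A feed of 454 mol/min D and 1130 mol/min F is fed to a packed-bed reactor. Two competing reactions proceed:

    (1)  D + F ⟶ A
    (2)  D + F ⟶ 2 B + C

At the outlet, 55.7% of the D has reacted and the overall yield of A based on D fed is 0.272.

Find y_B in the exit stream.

Yield of A: 1ξ₁ / 454 = 0.272 → ξ₁ = 123.5 mol/min.
Conversion of D: 1ξ₁ + 1ξ₂ = 0.557 × 454 = 252.9 → ξ₂ = 129.4 mol/min.
Outlet amounts (n = n₀ + Σ ν·ξ):
  D: 454 − 1(123.5) − 1(129.4) = 201.1
  F: 1130 − 1(123.5) − 1(129.4) = 877.1
  A: 0 + 1(123.5) = 123.5
  B: 0 + 2(129.4) = 258.8
  C: 0 + 1(129.4) = 129.4
Total out = 1590 mol/min; y_B = 258.8 / 1590 = 0.1628.

0.163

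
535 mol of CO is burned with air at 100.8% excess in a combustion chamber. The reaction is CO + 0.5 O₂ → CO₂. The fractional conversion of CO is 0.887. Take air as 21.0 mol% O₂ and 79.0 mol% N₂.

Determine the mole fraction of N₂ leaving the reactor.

0.708

Stoichiometric O₂ = 0.5 × 535 = 267.5 mol; O₂ fed = 267.5 × 2.008 = 537.1 mol.
N₂ fed = 537.1 × 79/21 = 2021 mol.
Fuel reacted = 0.887 × 535 → ξ = 474.5 mol.
Outlet (n = n₀ + ν ξ):
  CO: 535 − 1(474.5) = 60.45
  O₂: 537.1 − 0.5(474.5) = 299.9
  N₂: 2021 (inert)
  CO₂: 0 + 1(474.5) = 474.5
Total out = 2856 mol; y_N₂ = 2021 / 2856 = 0.7076.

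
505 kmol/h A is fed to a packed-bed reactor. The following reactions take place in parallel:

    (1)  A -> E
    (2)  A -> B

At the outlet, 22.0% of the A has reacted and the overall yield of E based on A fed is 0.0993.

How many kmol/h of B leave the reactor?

Yield of E: 1ξ₁ / 505 = 0.0993 → ξ₁ = 50.15 kmol/h.
Conversion of A: 1ξ₁ + 1ξ₂ = 0.22 × 505 = 111.1 → ξ₂ = 60.95 kmol/h.
Outlet amounts (n = n₀ + Σ ν·ξ):
  A: 505 − 1(50.15) − 1(60.95) = 393.9
  E: 0 + 1(50.15) = 50.15
  B: 0 + 1(60.95) = 60.95

61 kmol/h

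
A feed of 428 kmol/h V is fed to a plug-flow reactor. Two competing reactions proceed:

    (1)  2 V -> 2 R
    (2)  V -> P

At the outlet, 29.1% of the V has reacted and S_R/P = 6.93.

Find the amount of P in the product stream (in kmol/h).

Conversion of V: V consumed = 0.291 × 428 = 124.5 kmol/h = 2ξ₁ + 1ξ₂.
Selectivity: 2ξ₁ / (1ξ₂) = 6.93 → ξ₁ = 3.465 ξ₂.
Substitute: (2·3.465 + 1) ξ₂ = 124.5 → ξ₂ = 15.71 kmol/h, ξ₁ = 54.42 kmol/h.
Outlet amounts (n = n₀ + Σ ν·ξ):
  V: 428 − 2(54.42) − 1(15.71) = 303.5
  R: 0 + 2(54.42) = 108.8
  P: 0 + 1(15.71) = 15.71

15.7 kmol/h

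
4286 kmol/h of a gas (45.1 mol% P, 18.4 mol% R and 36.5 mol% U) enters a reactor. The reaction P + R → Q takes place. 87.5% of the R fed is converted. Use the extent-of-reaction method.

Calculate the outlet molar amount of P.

R reacted = 0.875 × 788.6 = 690 kmol/h; ν_R = −1, so ξ = 690/1 = 690 kmol/h.
Outlet amounts (n = n₀ + ν ξ):
  P: 1933 − 1(690) = 1243
  R: 788.6 − 1(690) = 98.58
  Q: 0 + 1(690) = 690
  U: 1564 (inert)

1240 kmol/h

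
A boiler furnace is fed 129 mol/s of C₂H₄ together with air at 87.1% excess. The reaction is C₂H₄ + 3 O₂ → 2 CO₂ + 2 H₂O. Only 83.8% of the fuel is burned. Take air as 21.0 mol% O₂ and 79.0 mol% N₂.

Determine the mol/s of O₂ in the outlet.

400 mol/s

Stoichiometric O₂ = 3 × 129 = 387 mol/s; O₂ fed = 387 × 1.871 = 724.1 mol/s.
N₂ fed = 724.1 × 79/21 = 2724 mol/s.
Fuel reacted = 0.838 × 129 → ξ = 108.1 mol/s.
Outlet (n = n₀ + ν ξ):
  C₂H₄: 129 − 1(108.1) = 20.9
  O₂: 724.1 − 3(108.1) = 399.8
  N₂: 2724 (inert)
  CO₂: 0 + 2(108.1) = 216.2
  H₂O: 0 + 2(108.1) = 216.2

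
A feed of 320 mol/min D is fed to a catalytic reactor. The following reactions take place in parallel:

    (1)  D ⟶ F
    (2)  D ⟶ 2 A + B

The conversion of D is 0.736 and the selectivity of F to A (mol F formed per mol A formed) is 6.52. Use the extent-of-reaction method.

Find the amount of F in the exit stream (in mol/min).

Conversion of D: D consumed = 0.736 × 320 = 235.5 mol/min = 1ξ₁ + 1ξ₂.
Selectivity: 1ξ₁ / (2ξ₂) = 6.52 → ξ₁ = 13.04 ξ₂.
Substitute: (1·13.04 + 1) ξ₂ = 235.5 → ξ₂ = 16.77 mol/min, ξ₁ = 218.7 mol/min.
Outlet amounts (n = n₀ + Σ ν·ξ):
  D: 320 − 1(218.7) − 1(16.77) = 84.48
  F: 0 + 1(218.7) = 218.7
  A: 0 + 2(16.77) = 33.55
  B: 0 + 1(16.77) = 16.77

219 mol/min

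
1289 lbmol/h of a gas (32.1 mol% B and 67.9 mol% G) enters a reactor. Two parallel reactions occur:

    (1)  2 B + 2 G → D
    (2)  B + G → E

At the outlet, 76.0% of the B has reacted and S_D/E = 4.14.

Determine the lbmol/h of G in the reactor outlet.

Conversion of B: B consumed = 0.76 × 413.8 = 314.5 lbmol/h = 2ξ₁ + 1ξ₂.
Selectivity: 1ξ₁ / (1ξ₂) = 4.14 → ξ₁ = 4.14 ξ₂.
Substitute: (2·4.14 + 1) ξ₂ = 314.5 → ξ₂ = 33.89 lbmol/h, ξ₁ = 140.3 lbmol/h.
Outlet amounts (n = n₀ + Σ ν·ξ):
  B: 413.8 − 2(140.3) − 1(33.89) = 99.3
  G: 875.2 − 2(140.3) − 1(33.89) = 560.8
  D: 0 + 1(140.3) = 140.3
  E: 0 + 1(33.89) = 33.89

561 lbmol/h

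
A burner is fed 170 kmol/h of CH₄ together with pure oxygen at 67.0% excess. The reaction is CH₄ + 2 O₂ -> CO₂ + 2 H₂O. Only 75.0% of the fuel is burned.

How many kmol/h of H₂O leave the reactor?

255 kmol/h

Stoichiometric O₂ = 2 × 170 = 340 kmol/h; O₂ fed = 340 × 1.670 = 567.8 kmol/h.
Fuel reacted = 0.75 × 170 → ξ = 127.5 kmol/h.
Outlet (n = n₀ + ν ξ):
  CH₄: 170 − 1(127.5) = 42.5
  O₂: 567.8 − 2(127.5) = 312.8
  CO₂: 0 + 1(127.5) = 127.5
  H₂O: 0 + 2(127.5) = 255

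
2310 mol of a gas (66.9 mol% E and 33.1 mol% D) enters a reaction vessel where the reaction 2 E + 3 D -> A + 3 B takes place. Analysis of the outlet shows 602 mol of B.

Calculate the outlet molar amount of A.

201 mol

For B: n = n₀ + 3ξ → 602 = 0 + 3ξ, giving ξ = 200.7 mol.
Outlet amounts (n = n₀ + ν ξ):
  E: 1545 − 2(200.7) = 1144
  D: 764.6 − 3(200.7) = 162.6
  A: 0 + 1(200.7) = 200.7
  B: 0 + 3(200.7) = 602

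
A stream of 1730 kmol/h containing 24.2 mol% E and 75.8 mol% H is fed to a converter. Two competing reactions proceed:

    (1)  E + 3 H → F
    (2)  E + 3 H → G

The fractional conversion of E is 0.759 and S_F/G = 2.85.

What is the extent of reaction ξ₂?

ξ₂ = 82.5 kmol/h

Conversion of E: E consumed = 0.759 × 418.7 = 317.8 kmol/h = 1ξ₁ + 1ξ₂.
Selectivity: 1ξ₁ / (1ξ₂) = 2.85 → ξ₁ = 2.85 ξ₂.
Substitute: (1·2.85 + 1) ξ₂ = 317.8 → ξ₂ = 82.54 kmol/h, ξ₁ = 235.2 kmol/h.
Outlet amounts (n = n₀ + Σ ν·ξ):
  E: 418.7 − 1(235.2) − 1(82.54) = 100.9
  H: 1311 − 3(235.2) − 3(82.54) = 358.1
  F: 0 + 1(235.2) = 235.2
  G: 0 + 1(82.54) = 82.54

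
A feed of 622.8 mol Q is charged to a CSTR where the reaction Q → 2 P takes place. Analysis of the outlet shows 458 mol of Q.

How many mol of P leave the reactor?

330 mol

For Q: n = n₀ − 1ξ → 458 = 622.8 − 1ξ, giving ξ = 164.8 mol.
Outlet amounts (n = n₀ + ν ξ):
  Q: 622.8 − 1(164.8) = 458
  P: 0 + 2(164.8) = 329.6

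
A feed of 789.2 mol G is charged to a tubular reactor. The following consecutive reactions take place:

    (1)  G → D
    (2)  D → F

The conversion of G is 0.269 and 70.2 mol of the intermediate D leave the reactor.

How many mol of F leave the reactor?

Conversion of G: G consumed = 1ξ₁ = 0.269 × 789.2 → ξ₁ = 212.3 mol.
D balance: n_D = 0 + 1ξ₁ − 1ξ₂ = 70.2 → ξ₂ = (1·212.3 − 70.2)/1 = 142.1 mol.
Outlet amounts (n = n₀ + Σ ν·ξ):
  G: 789.2 − 1(212.3) = 576.9
  D: 0 + 1(212.3) − 1(142.1) = 70.2
  F: 0 + 1(142.1) = 142.1

142 mol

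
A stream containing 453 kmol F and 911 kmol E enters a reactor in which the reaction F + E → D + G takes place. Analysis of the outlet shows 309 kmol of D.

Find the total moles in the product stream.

1360 kmol

For D: n = n₀ + 1ξ → 309 = 0 + 1ξ, giving ξ = 309 kmol.
Outlet amounts (n = n₀ + ν ξ):
  F: 453 − 1(309) = 144
  E: 911 − 1(309) = 602
  D: 0 + 1(309) = 309
  G: 0 + 1(309) = 309
Total out = 144 + 602 + 309 + 309 = 1364 kmol.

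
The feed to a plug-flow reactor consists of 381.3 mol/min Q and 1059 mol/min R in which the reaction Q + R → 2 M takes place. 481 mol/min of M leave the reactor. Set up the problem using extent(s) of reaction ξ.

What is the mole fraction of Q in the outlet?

0.0978

For M: n = n₀ + 2ξ → 481 = 0 + 2ξ, giving ξ = 240.5 mol/min.
Outlet amounts (n = n₀ + ν ξ):
  Q: 381.3 − 1(240.5) = 140.8
  R: 1059 − 1(240.5) = 818.5
  M: 0 + 2(240.5) = 481
Total out = 1440 mol/min; y_Q = 140.8 / 1440 = 0.09776.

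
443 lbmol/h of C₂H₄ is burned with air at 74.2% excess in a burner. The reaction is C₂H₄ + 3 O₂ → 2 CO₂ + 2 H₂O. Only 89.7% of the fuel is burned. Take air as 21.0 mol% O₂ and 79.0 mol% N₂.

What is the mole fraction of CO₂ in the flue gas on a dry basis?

Stoichiometric O₂ = 3 × 443 = 1329 lbmol/h; O₂ fed = 1329 × 1.742 = 2315 lbmol/h.
N₂ fed = 2315 × 79/21 = 8709 lbmol/h.
Fuel reacted = 0.897 × 443 → ξ = 397.4 lbmol/h.
Outlet (n = n₀ + ν ξ):
  C₂H₄: 443 − 1(397.4) = 45.63
  O₂: 2315 − 3(397.4) = 1123
  N₂: 8709 (inert)
  CO₂: 0 + 2(397.4) = 794.7
  H₂O: 0 + 2(397.4) = 794.7
Dry total = 10670 lbmol/h; y_CO₂ (dry) = 794.7 / 10670 = 0.07447.

0.0745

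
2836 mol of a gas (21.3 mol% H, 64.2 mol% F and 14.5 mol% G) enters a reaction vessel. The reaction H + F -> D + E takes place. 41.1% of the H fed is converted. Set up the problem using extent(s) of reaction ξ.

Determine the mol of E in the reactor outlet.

248 mol

H reacted = 0.411 × 604.1 = 248.3 mol; ν_H = −1, so ξ = 248.3/1 = 248.3 mol.
Outlet amounts (n = n₀ + ν ξ):
  H: 604.1 − 1(248.3) = 355.8
  F: 1821 − 1(248.3) = 1572
  D: 0 + 1(248.3) = 248.3
  E: 0 + 1(248.3) = 248.3
  G: 411.2 (inert)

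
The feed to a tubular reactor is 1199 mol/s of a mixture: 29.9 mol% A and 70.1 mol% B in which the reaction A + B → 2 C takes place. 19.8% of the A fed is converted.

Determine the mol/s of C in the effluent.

142 mol/s

A reacted = 0.198 × 358.5 = 70.98 mol/s; ν_A = −1, so ξ = 70.98/1 = 70.98 mol/s.
Outlet amounts (n = n₀ + ν ξ):
  A: 358.5 − 1(70.98) = 287.5
  B: 840.5 − 1(70.98) = 769.5
  C: 0 + 2(70.98) = 142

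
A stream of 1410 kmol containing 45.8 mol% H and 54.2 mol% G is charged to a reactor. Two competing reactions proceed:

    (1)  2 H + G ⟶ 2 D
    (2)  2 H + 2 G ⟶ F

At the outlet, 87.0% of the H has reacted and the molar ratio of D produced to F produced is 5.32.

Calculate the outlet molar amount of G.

407 kmol

Conversion of H: H consumed = 0.87 × 645.8 = 561.8 kmol = 2ξ₁ + 2ξ₂.
Selectivity: 2ξ₁ / (1ξ₂) = 5.32 → ξ₁ = 2.66 ξ₂.
Substitute: (2·2.66 + 2) ξ₂ = 561.8 → ξ₂ = 76.75 kmol, ξ₁ = 204.2 kmol.
Outlet amounts (n = n₀ + Σ ν·ξ):
  H: 645.8 − 2(204.2) − 2(76.75) = 83.95
  G: 764.2 − 1(204.2) − 2(76.75) = 406.6
  D: 0 + 2(204.2) = 408.3
  F: 0 + 1(76.75) = 76.75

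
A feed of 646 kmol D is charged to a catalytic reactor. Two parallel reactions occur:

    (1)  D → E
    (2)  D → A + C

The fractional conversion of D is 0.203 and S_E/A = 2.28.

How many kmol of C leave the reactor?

40 kmol

Conversion of D: D consumed = 0.203 × 646 = 131.1 kmol = 1ξ₁ + 1ξ₂.
Selectivity: 1ξ₁ / (1ξ₂) = 2.28 → ξ₁ = 2.28 ξ₂.
Substitute: (1·2.28 + 1) ξ₂ = 131.1 → ξ₂ = 39.98 kmol, ξ₁ = 91.16 kmol.
Outlet amounts (n = n₀ + Σ ν·ξ):
  D: 646 − 1(91.16) − 1(39.98) = 514.9
  E: 0 + 1(91.16) = 91.16
  A: 0 + 1(39.98) = 39.98
  C: 0 + 1(39.98) = 39.98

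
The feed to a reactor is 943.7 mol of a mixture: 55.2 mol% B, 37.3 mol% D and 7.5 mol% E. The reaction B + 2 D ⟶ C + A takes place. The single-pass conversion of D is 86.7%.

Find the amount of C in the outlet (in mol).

153 mol

D reacted = 0.867 × 352 = 305.2 mol; ν_D = −2, so ξ = 305.2/2 = 152.6 mol.
Outlet amounts (n = n₀ + ν ξ):
  B: 520.9 − 1(152.6) = 368.3
  D: 352 − 2(152.6) = 46.82
  C: 0 + 1(152.6) = 152.6
  A: 0 + 1(152.6) = 152.6
  E: 70.78 (inert)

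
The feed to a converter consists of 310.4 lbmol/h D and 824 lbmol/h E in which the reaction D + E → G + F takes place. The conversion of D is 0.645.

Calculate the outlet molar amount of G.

200 lbmol/h

D reacted = 0.645 × 310.4 = 200.2 lbmol/h; ν_D = −1, so ξ = 200.2/1 = 200.2 lbmol/h.
Outlet amounts (n = n₀ + ν ξ):
  D: 310.4 − 1(200.2) = 110.2
  E: 824 − 1(200.2) = 623.8
  G: 0 + 1(200.2) = 200.2
  F: 0 + 1(200.2) = 200.2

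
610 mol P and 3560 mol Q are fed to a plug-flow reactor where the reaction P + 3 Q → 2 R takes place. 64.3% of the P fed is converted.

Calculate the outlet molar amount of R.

784 mol

P reacted = 0.643 × 610 = 392.2 mol; ν_P = −1, so ξ = 392.2/1 = 392.2 mol.
Outlet amounts (n = n₀ + ν ξ):
  P: 610 − 1(392.2) = 217.8
  Q: 3560 − 3(392.2) = 2383
  R: 0 + 2(392.2) = 784.5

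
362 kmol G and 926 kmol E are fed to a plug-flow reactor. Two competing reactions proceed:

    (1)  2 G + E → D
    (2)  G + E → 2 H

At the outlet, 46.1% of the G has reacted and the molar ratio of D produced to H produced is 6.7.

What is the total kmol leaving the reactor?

Conversion of G: G consumed = 0.461 × 362 = 166.9 kmol = 2ξ₁ + 1ξ₂.
Selectivity: 1ξ₁ / (2ξ₂) = 6.7 → ξ₁ = 13.4 ξ₂.
Substitute: (2·13.4 + 1) ξ₂ = 166.9 → ξ₂ = 6.003 kmol, ξ₁ = 80.44 kmol.
Outlet amounts (n = n₀ + Σ ν·ξ):
  G: 362 − 2(80.44) − 1(6.003) = 195.1
  E: 926 − 1(80.44) − 1(6.003) = 839.6
  D: 0 + 1(80.44) = 80.44
  H: 0 + 2(6.003) = 12.01
Total out = 195.1 + 839.6 + 80.44 + 12.01 = 1127 kmol.

1130 kmol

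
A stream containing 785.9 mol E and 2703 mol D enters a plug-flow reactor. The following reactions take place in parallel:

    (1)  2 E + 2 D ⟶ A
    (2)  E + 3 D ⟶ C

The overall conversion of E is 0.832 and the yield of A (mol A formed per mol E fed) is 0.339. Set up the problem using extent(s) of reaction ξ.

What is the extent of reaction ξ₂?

Yield of A: 1ξ₁ / 785.9 = 0.339 → ξ₁ = 266.4 mol.
Conversion of E: 2ξ₁ + 1ξ₂ = 0.832 × 785.9 = 653.9 → ξ₂ = 121 mol.
Outlet amounts (n = n₀ + Σ ν·ξ):
  E: 785.9 − 2(266.4) − 1(121) = 132
  D: 2703 − 2(266.4) − 3(121) = 1807
  A: 0 + 1(266.4) = 266.4
  C: 0 + 1(121) = 121

ξ₂ = 121 mol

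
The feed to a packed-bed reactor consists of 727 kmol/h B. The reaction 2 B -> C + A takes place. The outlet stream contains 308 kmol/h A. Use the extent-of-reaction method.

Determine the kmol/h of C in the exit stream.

For A: n = n₀ + 1ξ → 308 = 0 + 1ξ, giving ξ = 308 kmol/h.
Outlet amounts (n = n₀ + ν ξ):
  B: 727 − 2(308) = 111
  C: 0 + 1(308) = 308
  A: 0 + 1(308) = 308

308 kmol/h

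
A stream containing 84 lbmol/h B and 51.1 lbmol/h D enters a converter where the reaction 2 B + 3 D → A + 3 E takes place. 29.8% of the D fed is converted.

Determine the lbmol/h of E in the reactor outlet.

15.2 lbmol/h

D reacted = 0.298 × 51.1 = 15.23 lbmol/h; ν_D = −3, so ξ = 15.23/3 = 5.076 lbmol/h.
Outlet amounts (n = n₀ + ν ξ):
  B: 84 − 2(5.076) = 73.85
  D: 51.1 − 3(5.076) = 35.87
  A: 0 + 1(5.076) = 5.076
  E: 0 + 3(5.076) = 15.23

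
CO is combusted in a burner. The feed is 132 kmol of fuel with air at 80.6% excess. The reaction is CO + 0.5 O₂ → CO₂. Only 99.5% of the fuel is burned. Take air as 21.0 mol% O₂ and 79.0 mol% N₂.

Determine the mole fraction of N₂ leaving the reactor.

0.707

Stoichiometric O₂ = 0.5 × 132 = 66 kmol; O₂ fed = 66 × 1.806 = 119.2 kmol.
N₂ fed = 119.2 × 79/21 = 448.4 kmol.
Fuel reacted = 0.995 × 132 → ξ = 131.3 kmol.
Outlet (n = n₀ + ν ξ):
  CO: 132 − 1(131.3) = 0.66
  O₂: 119.2 − 0.5(131.3) = 53.53
  N₂: 448.4 (inert)
  CO₂: 0 + 1(131.3) = 131.3
Total out = 633.9 kmol; y_N₂ = 448.4 / 633.9 = 0.7073.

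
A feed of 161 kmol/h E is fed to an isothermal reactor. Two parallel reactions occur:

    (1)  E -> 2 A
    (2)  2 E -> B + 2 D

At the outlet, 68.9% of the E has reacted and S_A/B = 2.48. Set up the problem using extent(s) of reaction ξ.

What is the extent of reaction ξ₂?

Conversion of E: E consumed = 0.689 × 161 = 110.9 kmol/h = 1ξ₁ + 2ξ₂.
Selectivity: 2ξ₁ / (1ξ₂) = 2.48 → ξ₁ = 1.24 ξ₂.
Substitute: (1·1.24 + 2) ξ₂ = 110.9 → ξ₂ = 34.24 kmol/h, ξ₁ = 42.45 kmol/h.
Outlet amounts (n = n₀ + Σ ν·ξ):
  E: 161 − 1(42.45) − 2(34.24) = 50.07
  A: 0 + 2(42.45) = 84.91
  B: 0 + 1(34.24) = 34.24
  D: 0 + 2(34.24) = 68.47

ξ₂ = 34.2 kmol/h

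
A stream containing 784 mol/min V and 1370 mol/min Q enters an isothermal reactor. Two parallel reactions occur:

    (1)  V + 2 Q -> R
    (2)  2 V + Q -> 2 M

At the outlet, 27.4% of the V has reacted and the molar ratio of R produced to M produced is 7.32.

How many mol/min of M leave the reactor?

Conversion of V: V consumed = 0.274 × 784 = 214.8 mol/min = 1ξ₁ + 2ξ₂.
Selectivity: 1ξ₁ / (2ξ₂) = 7.32 → ξ₁ = 14.64 ξ₂.
Substitute: (1·14.64 + 2) ξ₂ = 214.8 → ξ₂ = 12.91 mol/min, ξ₁ = 189 mol/min.
Outlet amounts (n = n₀ + Σ ν·ξ):
  V: 784 − 1(189) − 2(12.91) = 569.2
  Q: 1370 − 2(189) − 1(12.91) = 979.1
  R: 0 + 1(189) = 189
  M: 0 + 2(12.91) = 25.82

25.8 mol/min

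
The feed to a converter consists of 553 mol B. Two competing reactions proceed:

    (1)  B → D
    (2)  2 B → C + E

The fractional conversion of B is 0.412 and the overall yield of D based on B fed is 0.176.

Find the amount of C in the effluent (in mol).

Yield of D: 1ξ₁ / 553 = 0.176 → ξ₁ = 97.33 mol.
Conversion of B: 1ξ₁ + 2ξ₂ = 0.412 × 553 = 227.8 → ξ₂ = 65.25 mol.
Outlet amounts (n = n₀ + Σ ν·ξ):
  B: 553 − 1(97.33) − 2(65.25) = 325.2
  D: 0 + 1(97.33) = 97.33
  C: 0 + 1(65.25) = 65.25
  E: 0 + 1(65.25) = 65.25

65.3 mol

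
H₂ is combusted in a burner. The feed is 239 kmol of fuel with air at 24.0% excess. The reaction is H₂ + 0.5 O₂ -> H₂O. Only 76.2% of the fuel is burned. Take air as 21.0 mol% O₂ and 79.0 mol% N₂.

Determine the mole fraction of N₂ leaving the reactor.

Stoichiometric O₂ = 0.5 × 239 = 119.5 kmol; O₂ fed = 119.5 × 1.240 = 148.2 kmol.
N₂ fed = 148.2 × 79/21 = 557.4 kmol.
Fuel reacted = 0.762 × 239 → ξ = 182.1 kmol.
Outlet (n = n₀ + ν ξ):
  H₂: 239 − 1(182.1) = 56.88
  O₂: 148.2 − 0.5(182.1) = 57.12
  N₂: 557.4 (inert)
  H₂O: 0 + 1(182.1) = 182.1
Total out = 853.6 kmol; y_N₂ = 557.4 / 853.6 = 0.6531.

0.653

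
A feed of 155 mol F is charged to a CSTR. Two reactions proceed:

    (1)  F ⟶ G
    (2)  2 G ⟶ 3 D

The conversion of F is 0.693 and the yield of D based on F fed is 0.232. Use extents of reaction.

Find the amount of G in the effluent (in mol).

Conversion of F: F consumed = 1ξ₁ = 0.693 × 155 → ξ₁ = 107.4 mol.
Yield of D: 3ξ₂ / 155 = 0.232 → ξ₂ = 11.99 mol.
Outlet amounts (n = n₀ + Σ ν·ξ):
  F: 155 − 1(107.4) = 47.59
  G: 0 + 1(107.4) − 2(11.99) = 83.44
  D: 0 + 3(11.99) = 35.96

83.4 mol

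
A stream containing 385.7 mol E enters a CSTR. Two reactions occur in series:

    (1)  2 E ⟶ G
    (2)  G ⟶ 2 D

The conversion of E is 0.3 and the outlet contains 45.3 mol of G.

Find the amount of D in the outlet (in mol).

Conversion of E: E consumed = 2ξ₁ = 0.3 × 385.7 → ξ₁ = 57.85 mol.
G balance: n_G = 0 + 1ξ₁ − 1ξ₂ = 45.3 → ξ₂ = (1·57.85 − 45.3)/1 = 12.55 mol.
Outlet amounts (n = n₀ + Σ ν·ξ):
  E: 385.7 − 2(57.85) = 270
  G: 0 + 1(57.85) − 1(12.55) = 45.3
  D: 0 + 2(12.55) = 25.11

25.1 mol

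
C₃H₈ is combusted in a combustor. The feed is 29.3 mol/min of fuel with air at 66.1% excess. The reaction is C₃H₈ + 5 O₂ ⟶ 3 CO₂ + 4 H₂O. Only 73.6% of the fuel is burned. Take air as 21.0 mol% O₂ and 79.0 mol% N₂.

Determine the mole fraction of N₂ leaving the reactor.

0.757

Stoichiometric O₂ = 5 × 29.3 = 146.5 mol/min; O₂ fed = 146.5 × 1.661 = 243.3 mol/min.
N₂ fed = 243.3 × 79/21 = 915.4 mol/min.
Fuel reacted = 0.736 × 29.3 → ξ = 21.56 mol/min.
Outlet (n = n₀ + ν ξ):
  C₃H₈: 29.3 − 1(21.56) = 7.735
  O₂: 243.3 − 5(21.56) = 135.5
  N₂: 915.4 (inert)
  CO₂: 0 + 3(21.56) = 64.69
  H₂O: 0 + 4(21.56) = 86.26
Total out = 1210 mol/min; y_N₂ = 915.4 / 1210 = 0.7568.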